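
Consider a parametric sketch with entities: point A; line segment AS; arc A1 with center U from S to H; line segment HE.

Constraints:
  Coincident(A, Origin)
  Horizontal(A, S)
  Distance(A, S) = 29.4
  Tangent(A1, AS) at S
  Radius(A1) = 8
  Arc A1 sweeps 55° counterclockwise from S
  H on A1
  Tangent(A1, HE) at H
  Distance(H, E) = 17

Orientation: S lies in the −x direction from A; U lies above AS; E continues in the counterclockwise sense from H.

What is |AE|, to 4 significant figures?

21.73

A is at the origin; A and S share the same y with |AS| = 29.4 and S on the −x side, so S = (-29.40, 0.000). Tangency of A1 to AS means the radius US is perpendicular to AS, so U = S + (0, 8) = (-29.40, 8.000). On A1, S sits at bearing -90° from U; a 55° counterclockwise sweep puts H at bearing -35°, so H = U + 8.0·(cos -35°, sin -35°) = (-22.85, 3.411). A1 meets HE tangentially, so UH is at right angles to HE, so HE runs along (−sin -35°, cos -35°); with |HE| = 17.0, E = (-13.10, 17.34). Then |AE| = |E − A| = 21.73.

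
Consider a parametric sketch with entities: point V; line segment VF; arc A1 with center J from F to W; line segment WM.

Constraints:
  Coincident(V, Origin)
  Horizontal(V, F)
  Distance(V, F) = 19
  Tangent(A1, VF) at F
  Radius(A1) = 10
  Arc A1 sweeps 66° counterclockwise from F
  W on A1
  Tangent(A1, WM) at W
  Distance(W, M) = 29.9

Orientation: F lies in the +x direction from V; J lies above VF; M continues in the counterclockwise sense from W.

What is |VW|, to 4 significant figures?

28.75

V is at the origin; V and F share the same y with |VF| = 19.0 and F on the +x side, so F = (19.00, 0.000). Since A1 is tangent to VF there, JF ⟂ VF, so J = F + (0, 10) = (19.00, 10.00). On A1, F sits at bearing -90° from J; a 66° counterclockwise sweep puts W at bearing -24°, so W = J + 10.0·(cos -24°, sin -24°) = (28.14, 5.933). Then |VW| = |W − V| = 28.75.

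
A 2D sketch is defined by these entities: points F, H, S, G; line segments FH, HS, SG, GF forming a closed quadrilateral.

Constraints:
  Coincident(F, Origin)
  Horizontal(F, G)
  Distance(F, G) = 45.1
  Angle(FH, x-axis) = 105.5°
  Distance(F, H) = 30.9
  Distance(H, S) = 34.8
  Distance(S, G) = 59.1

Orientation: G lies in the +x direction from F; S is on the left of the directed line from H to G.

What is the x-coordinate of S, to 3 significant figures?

18.1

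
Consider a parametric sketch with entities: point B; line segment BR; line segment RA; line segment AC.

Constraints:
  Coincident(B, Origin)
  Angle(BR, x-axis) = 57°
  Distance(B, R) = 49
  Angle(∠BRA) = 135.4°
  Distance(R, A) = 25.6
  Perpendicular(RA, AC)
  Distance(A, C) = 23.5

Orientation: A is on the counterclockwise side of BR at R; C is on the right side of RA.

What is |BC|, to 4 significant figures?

83.74

B is at the origin; BR runs at 57.0° with length 49.0, so R = 49.0·(cos 57.0°, sin 57.0°) = (26.69, 41.09). ∠BRA = 135.4°, so RA runs at 57.0° + (180° − 135.4°) = 101.6° from the x-axis; with |RA| = 25.6, A = R + 25.6·(cos 101.6°, sin 101.6°) = (21.54, 66.17). RA is perpendicular to AC; with |AC| = 23.5 on the right of RA, C = A + 23.5·(0.9796, 0.2011) = (44.56, 70.90). Then |BC| = |C − B| = 83.74.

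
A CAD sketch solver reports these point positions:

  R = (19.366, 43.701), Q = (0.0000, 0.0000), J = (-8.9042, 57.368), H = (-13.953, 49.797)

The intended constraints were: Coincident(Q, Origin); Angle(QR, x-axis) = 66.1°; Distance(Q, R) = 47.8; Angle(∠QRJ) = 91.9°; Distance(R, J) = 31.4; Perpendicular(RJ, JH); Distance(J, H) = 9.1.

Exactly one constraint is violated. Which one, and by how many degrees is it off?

Perpendicular(RJ, JH) — off by 7.90°.

Q = (0.00, 0.00) ✓; QR at 66.10° ✓; |QR| = 47.80 ✓; ∠QRJ = 91.90° ✓; |RJ| = 31.40 ✓; ∠(RJ, JH) = 82.10° ✗; |JH| = 9.100 ✓.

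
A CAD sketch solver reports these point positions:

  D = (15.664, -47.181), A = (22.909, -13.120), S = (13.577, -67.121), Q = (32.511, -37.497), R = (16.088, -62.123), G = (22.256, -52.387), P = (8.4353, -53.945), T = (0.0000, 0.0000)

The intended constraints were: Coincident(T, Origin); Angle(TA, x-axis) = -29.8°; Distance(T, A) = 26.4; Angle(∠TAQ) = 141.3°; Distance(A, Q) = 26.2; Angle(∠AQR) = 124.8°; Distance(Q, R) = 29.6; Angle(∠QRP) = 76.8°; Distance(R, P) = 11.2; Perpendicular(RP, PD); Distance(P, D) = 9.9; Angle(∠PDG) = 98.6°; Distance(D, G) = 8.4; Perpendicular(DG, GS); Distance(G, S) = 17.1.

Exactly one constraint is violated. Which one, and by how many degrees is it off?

Perpendicular(DG, GS) — off by 7.80°.

T = (0.00, 0.00) ✓; TA at -29.80° ✓; |TA| = 26.40 ✓; ∠TAQ = 141.3° ✓; |AQ| = 26.20 ✓; ∠AQR = 124.8° ✓; |QR| = 29.60 ✓; ∠QRP = 76.80° ✓; |RP| = 11.20 ✓; ∠(RP, PD) = 90.00° ✓; |PD| = 9.900 ✓; ∠PDG = 98.60° ✓; |DG| = 8.400 ✓; ∠(DG, GS) = 82.20° ✗; |GS| = 17.10 ✓.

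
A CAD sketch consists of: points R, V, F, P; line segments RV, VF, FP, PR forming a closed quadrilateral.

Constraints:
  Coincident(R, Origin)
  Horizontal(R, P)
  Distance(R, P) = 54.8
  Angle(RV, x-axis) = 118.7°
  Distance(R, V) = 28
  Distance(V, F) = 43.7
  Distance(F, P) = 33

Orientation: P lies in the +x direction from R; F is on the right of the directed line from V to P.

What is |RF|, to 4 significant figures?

21.86

R is at the origin; R and P share the same y with |RP| = 54.8 and P in +x, so P = (54.8, 0). RV runs at 118.7° with |RV| = 28.0, so V = (-13.45, 24.56). F is determined by |VF| = 43.7 and |FP| = 33.0 together: it lies at the intersection of circle(V, 43.7) and circle(P, 33.0). With |VP| = 72.53, the foot of the radical line on VP is 41.92 from V and the perpendicular offset is √(43.7² − 41.92²) = 12.33. Taking the right-of-VP solution: F = (21.82, -1.242).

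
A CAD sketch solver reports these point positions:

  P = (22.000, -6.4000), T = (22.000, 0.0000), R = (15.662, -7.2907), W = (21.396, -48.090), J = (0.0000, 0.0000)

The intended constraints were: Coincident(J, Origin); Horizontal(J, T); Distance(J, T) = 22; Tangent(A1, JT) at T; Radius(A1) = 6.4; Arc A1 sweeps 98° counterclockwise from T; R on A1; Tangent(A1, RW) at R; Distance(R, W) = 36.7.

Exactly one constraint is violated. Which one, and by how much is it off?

Distance(R, W) = 36.7 — off by 4.50.

J = (0.00, 0.00) ✓; J.y = 0.00, T.y = 0.00 ✓; |JT| = 22.00 ✓; ∠(PT, TJ) = 90.00° ✓; |PT| = 6.400 ✓; bearing(P→R) − bearing(P→T) = 98.00° ✓; |PR| = 6.400 ✓; ∠(PR, RW) = 90.00° ✓; |RW| = 41.20 ✗.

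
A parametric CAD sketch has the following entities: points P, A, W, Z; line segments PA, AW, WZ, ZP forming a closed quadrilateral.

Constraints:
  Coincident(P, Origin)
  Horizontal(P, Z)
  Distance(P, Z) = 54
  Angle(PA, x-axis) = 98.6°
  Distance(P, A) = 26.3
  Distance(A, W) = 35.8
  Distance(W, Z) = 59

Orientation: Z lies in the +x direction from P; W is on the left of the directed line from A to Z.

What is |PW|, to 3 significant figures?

54.9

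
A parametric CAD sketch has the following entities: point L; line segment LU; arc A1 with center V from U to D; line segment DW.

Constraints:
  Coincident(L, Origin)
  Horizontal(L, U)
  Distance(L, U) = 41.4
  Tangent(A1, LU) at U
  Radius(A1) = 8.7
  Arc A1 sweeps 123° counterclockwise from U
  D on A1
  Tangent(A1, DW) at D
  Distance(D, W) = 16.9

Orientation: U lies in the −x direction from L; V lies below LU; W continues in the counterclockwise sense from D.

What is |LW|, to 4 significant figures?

48.19

L is at the origin; LU is horizontal with |LU| = 41.4 and U on the −x side, so U = (-41.40, 0.000). Tangency of A1 to LU means the radius VU is perpendicular to LU, so V = U + (0, -8.7) = (-41.40, -8.700). On A1, U sits at bearing 90° from V; a 123° counterclockwise sweep puts D at bearing 213°, so D = V + 8.7·(cos 213°, sin 213°) = (-48.70, -13.44). A1 meets DW tangentially, so VD is at right angles to DW, so DW runs along (−sin 213°, cos 213°); with |DW| = 16.9, W = (-39.49, -27.61). Then |LW| = |W − L| = 48.19.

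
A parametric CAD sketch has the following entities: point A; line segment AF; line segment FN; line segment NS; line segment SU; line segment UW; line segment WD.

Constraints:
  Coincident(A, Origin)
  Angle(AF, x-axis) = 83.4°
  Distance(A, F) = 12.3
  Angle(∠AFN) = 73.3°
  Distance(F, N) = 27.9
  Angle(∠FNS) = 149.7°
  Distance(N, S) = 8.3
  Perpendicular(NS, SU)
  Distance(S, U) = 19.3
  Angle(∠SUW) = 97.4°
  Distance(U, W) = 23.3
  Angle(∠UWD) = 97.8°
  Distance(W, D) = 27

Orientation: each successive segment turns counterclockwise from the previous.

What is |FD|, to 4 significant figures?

17.97

A is at the origin; AF runs at 83.4° with length 12.3, so F = (1.414, 12.22). ∠AFN = 73.3° gives FN at -169.9° from the x-axis; with |FN| = 27.9, N = (-26.05, 7.326). ∠FNS = 149.7° gives NS at -139.6° from the x-axis; with |NS| = 8.3, S = (-32.37, 1.946). NS is perpendicular to SU, so SU runs at -49.60°; with |SU| = 19.3, U = (-19.87, -12.75). ∠SUW = 97.4° gives UW at 33.00° from the x-axis; with |UW| = 23.3, W = (-0.3249, -0.06124). ∠UWD = 97.8° gives WD at 115.2° from the x-axis; with |WD| = 27.0, D = (-11.82, 24.37). Then |FD| = |D − F| = 17.97.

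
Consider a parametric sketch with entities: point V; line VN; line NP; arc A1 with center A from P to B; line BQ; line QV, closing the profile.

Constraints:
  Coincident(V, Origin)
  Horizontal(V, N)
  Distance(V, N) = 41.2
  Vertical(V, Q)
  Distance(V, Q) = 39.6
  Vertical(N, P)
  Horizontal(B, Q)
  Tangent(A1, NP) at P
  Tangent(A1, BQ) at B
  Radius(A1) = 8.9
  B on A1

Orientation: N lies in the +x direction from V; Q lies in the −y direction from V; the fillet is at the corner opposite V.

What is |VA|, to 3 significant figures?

44.6

V is at the origin; VN is horizontal with |VN| = 41.2 and N on the +x side, so N = (41.2, 0.00). VQ is vertical with |VQ| = 39.6 and Q on the −y side, so Q = (0.00, -39.6). The virtual corner opposite V is at (41.2, -39.6). The tangent condition forces AP to be normal to NP and A1 meets BQ tangentially, so AB is at right angles to BQ, with radius 8.9, so the center A sits 8.9 in from both sides at A = (32.3, -30.7). Then |VA| = |A − V| = 44.6.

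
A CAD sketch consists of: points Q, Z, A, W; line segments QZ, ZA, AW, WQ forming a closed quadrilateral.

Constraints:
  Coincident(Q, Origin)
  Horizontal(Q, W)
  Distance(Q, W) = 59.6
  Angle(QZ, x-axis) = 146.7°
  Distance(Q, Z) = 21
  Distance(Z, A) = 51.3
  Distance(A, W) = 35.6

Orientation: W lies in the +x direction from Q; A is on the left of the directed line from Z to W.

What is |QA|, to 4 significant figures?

39.78

Checks: QZ at 146.7° ✓; |ZA| = 51.30 ✓; |AW| = 35.60 ✓.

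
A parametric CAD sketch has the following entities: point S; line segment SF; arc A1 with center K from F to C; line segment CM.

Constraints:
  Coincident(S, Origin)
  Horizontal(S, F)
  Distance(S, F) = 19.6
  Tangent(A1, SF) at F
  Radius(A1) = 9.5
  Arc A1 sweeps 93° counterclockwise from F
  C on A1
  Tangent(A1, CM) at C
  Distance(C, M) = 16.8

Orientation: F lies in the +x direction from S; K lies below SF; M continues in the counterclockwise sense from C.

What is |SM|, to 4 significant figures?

28.94

S is at the origin; S and F share the same y with |SF| = 19.6 and F on the +x side, so F = (19.60, 0.000). Since A1 is tangent to SF there, KF ⟂ SF, so K = F + (0, -9.5) = (19.60, -9.500). On A1, F sits at bearing 90° from K; a 93° counterclockwise sweep puts C at bearing 183°, so C = K + 9.5·(cos 183°, sin 183°) = (10.11, -9.997). Tangency of A1 to CM means the radius KC is perpendicular to CM, so CM runs along (−sin 183°, cos 183°); with |CM| = 16.8, M = (10.99, -26.77). Then |SM| = |M − S| = 28.94.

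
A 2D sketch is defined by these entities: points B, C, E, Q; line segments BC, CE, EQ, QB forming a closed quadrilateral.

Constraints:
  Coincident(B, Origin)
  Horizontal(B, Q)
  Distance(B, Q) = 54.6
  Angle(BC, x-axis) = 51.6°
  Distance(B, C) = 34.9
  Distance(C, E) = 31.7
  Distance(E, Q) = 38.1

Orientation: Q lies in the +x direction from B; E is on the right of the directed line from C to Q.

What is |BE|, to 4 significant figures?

17.17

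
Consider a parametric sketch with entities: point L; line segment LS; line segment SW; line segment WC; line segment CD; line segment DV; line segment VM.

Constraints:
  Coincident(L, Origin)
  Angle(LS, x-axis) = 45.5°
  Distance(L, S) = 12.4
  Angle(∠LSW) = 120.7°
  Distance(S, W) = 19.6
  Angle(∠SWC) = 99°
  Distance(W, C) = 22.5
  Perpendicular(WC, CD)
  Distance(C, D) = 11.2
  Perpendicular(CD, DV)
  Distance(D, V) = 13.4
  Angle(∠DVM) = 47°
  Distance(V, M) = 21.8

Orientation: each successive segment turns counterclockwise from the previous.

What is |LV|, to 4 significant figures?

16.29

L is at the origin; LS runs at 45.5° with length 12.4, so S = (8.691, 8.844). ∠LSW = 120.7° gives SW at 104.8° from the x-axis; with |SW| = 19.6, W = (3.685, 27.79). ∠SWC = 99.0° gives WC at -174.2° from the x-axis; with |WC| = 22.5, C = (-18.70, 25.52). WC is perpendicular to CD, so CD runs at -84.20°; with |CD| = 11.2, D = (-17.57, 14.38). CD is perpendicular to DV, so DV runs at 5.800°; with |DV| = 13.4, V = (-4.237, 15.73). Then |LV| = |V − L| = 16.29.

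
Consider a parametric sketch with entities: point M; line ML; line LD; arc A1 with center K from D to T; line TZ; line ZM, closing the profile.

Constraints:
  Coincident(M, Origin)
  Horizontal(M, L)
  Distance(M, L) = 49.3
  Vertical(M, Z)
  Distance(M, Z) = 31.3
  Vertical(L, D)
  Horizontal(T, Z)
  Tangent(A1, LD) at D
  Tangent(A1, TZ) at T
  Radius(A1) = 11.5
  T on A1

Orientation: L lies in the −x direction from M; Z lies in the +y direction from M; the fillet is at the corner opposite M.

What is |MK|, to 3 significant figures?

42.7

M and Z share the same x with |MZ| = 31.3 and Z on the +y side, so Z = (0.00, 31.3). The virtual corner opposite M is at (-49.3, 31.3). The tangent condition forces KD to be normal to LD and tangency of A1 to TZ means the radius KT is perpendicular to TZ, with radius 11.5, so the center K sits 11.5 in from both sides at K = (-37.8, 19.8). Then |MK| = |K − M| = 42.7.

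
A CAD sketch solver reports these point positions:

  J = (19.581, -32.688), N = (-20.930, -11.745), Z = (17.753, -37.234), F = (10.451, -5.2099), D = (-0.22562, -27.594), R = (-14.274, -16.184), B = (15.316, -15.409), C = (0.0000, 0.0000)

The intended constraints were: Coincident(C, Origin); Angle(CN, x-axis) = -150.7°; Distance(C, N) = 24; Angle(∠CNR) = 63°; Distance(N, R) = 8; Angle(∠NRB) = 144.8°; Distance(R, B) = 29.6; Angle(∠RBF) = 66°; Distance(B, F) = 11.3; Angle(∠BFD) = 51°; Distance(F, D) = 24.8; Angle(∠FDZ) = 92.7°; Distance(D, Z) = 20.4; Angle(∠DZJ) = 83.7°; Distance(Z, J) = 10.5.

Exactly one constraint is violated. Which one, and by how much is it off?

Distance(Z, J) = 10.5 — off by 5.60.

C = (0.00, 0.00) ✓; CN at -150.7° ✓; |CN| = 24.00 ✓; ∠CNR = 63.00° ✓; |NR| = 8.000 ✓; ∠NRB = 144.8° ✓; |RB| = 29.60 ✓; ∠RBF = 66.00° ✓; |BF| = 11.30 ✓; ∠BFD = 51.00° ✓; |FD| = 24.80 ✓; ∠FDZ = 92.70° ✓; |DZ| = 20.40 ✓; ∠DZJ = 83.71° ✓; |ZJ| = 4.900 ✗.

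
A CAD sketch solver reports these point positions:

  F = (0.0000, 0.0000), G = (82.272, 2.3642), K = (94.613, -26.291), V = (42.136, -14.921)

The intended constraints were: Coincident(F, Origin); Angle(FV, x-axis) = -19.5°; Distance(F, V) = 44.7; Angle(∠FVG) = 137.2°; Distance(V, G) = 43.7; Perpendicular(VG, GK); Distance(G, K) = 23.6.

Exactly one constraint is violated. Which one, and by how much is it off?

Distance(G, K) = 23.6 — off by 7.60.

F = (0.00, 0.00) ✓; FV at -19.50° ✓; |FV| = 44.70 ✓; ∠FVG = 137.2° ✓; |VG| = 43.70 ✓; ∠(VG, GK) = 90.00° ✓; |GK| = 31.20 ✗.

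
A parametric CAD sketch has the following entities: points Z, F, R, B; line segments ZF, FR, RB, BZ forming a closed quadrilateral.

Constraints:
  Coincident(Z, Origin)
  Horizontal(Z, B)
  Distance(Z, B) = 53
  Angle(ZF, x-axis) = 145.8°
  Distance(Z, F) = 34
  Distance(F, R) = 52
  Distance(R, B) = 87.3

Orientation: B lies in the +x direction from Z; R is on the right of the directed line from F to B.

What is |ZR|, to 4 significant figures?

43.11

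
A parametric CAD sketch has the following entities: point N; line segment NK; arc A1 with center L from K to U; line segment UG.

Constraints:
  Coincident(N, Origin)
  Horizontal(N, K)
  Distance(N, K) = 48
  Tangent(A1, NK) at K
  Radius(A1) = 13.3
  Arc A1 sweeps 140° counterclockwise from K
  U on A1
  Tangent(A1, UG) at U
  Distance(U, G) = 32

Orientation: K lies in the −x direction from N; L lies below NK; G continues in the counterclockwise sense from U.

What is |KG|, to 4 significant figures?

46.86

N is at the origin; NK is horizontal with |NK| = 48.0 and K on the −x side, so K = (-48.00, 0.000). Since A1 is tangent to NK there, LK ⟂ NK, so L = K + (0, -13.3) = (-48.00, -13.30). On A1, K sits at bearing 90° from L; a 140° counterclockwise sweep puts U at bearing 230°, so U = L + 13.3·(cos 230°, sin 230°) = (-56.55, -23.49). The tangent condition forces LU to be normal to UG, so UG runs along (−sin 230°, cos 230°); with |UG| = 32.0, G = (-32.04, -44.06). Then |KG| = |G − K| = 46.86.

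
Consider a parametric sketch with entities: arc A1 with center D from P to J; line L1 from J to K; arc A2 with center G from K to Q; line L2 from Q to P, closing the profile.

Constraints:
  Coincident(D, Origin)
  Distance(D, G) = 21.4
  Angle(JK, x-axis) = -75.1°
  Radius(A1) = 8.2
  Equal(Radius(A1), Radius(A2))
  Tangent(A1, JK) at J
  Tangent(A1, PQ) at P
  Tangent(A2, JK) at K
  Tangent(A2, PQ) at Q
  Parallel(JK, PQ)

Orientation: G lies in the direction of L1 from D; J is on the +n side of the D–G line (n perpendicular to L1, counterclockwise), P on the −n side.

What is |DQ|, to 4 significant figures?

22.92

The slot axis is L1's direction at -75.1°, so u = (cos -75.1°, sin -75.1°) = (0.2571, -0.9664) and n = (−sin -75.1°, cos -75.1°) = (0.9664, 0.2571). D is at the origin and G lies 21.4 along u from D, so G = 21.4·u = (5.503, -20.68). Tangency of A1 to both parallel lines with radius 8.2 puts J and P at D ± 8.2·n: J = (7.924, 2.108), P = (-7.924, -2.108). Equal radii place K and Q the same way about G: K = G + 8.2·n = (13.43, -18.57), Q = G − 8.2·n = (-2.422, -22.79). Then |DQ| = |Q − D| = 22.92.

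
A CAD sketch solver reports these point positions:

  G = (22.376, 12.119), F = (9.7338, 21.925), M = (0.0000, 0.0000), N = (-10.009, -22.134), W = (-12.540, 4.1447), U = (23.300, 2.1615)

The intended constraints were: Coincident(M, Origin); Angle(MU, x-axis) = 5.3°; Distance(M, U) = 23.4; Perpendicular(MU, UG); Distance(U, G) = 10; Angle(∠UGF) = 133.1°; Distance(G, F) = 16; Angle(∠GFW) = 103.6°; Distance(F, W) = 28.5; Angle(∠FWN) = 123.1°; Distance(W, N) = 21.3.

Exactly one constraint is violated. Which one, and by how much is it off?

Distance(W, N) = 21.3 — off by 5.10.

M = (0.00, 0.00) ✓; MU at 5.300° ✓; |MU| = 23.40 ✓; ∠(MU, UG) = 90.00° ✓; |UG| = 10.00 ✓; ∠UGF = 133.1° ✓; |GF| = 16.00 ✓; ∠GFW = 103.6° ✓; |FW| = 28.50 ✓; ∠FWN = 123.1° ✓; |WN| = 26.40 ✗.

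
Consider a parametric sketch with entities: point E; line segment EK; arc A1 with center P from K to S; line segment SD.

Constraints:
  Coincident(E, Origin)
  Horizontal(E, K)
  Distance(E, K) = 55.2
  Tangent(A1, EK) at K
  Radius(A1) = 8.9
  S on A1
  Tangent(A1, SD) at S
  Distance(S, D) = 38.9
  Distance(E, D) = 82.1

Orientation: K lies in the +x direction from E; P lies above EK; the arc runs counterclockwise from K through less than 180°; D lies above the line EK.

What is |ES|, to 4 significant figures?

64.58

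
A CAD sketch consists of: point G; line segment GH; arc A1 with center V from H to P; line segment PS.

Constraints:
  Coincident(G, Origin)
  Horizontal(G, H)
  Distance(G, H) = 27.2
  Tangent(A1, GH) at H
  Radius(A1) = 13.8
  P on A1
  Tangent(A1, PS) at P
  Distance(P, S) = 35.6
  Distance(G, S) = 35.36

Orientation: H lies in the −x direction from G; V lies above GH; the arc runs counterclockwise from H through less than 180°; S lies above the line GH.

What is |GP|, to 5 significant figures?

16.947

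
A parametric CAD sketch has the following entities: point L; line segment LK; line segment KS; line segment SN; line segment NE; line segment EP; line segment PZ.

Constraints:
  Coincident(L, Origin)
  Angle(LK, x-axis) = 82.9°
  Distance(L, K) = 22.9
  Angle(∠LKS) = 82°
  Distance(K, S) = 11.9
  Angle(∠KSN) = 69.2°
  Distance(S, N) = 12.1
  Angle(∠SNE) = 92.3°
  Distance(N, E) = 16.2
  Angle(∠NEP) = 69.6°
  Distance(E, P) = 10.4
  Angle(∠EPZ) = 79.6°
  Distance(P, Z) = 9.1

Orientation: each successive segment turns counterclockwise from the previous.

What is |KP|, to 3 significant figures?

2.28

L is at the origin; LK runs at 82.9° with length 22.9, so K = (2.83, 22.7). ∠LKS = 82.0° gives KS at -179° from the x-axis; with |KS| = 11.9, S = (-9.07, 22.5). ∠KSN = 69.2° gives SN at -68.3° from the x-axis; with |SN| = 12.1, N = (-4.59, 11.3). ∠SNE = 92.3° gives NE at 19.4° from the x-axis; with |NE| = 16.2, E = (10.7, 16.7). ∠NEP = 69.6° gives EP at 130° from the x-axis; with |EP| = 10.4, P = (4.03, 24.7). Then |KP| = |P − K| = 2.28.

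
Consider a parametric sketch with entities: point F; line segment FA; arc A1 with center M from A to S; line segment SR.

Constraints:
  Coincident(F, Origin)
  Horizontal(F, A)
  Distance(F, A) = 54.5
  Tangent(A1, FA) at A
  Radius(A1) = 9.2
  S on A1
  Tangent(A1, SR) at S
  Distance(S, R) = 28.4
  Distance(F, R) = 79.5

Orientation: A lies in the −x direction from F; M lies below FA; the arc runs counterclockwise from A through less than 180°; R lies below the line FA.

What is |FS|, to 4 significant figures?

63.54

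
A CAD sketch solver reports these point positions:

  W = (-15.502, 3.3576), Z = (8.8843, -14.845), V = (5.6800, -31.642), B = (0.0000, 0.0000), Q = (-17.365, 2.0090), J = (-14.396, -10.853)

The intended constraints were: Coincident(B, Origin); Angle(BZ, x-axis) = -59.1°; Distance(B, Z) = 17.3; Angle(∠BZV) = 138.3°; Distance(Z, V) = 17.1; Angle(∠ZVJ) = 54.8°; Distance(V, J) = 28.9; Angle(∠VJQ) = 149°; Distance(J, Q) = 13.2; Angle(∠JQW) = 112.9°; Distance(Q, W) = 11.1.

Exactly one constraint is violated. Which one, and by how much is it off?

Distance(Q, W) = 11.1 — off by 8.80.

B = (0.00, 0.00) ✓; BZ at -59.10° ✓; |BZ| = 17.30 ✓; ∠BZV = 138.3° ✓; |ZV| = 17.10 ✓; ∠ZVJ = 54.80° ✓; |VJ| = 28.90 ✓; ∠VJQ = 149.0° ✓; |JQ| = 13.20 ✓; ∠JQW = 112.9° ✓; |QW| = 2.300 ✗.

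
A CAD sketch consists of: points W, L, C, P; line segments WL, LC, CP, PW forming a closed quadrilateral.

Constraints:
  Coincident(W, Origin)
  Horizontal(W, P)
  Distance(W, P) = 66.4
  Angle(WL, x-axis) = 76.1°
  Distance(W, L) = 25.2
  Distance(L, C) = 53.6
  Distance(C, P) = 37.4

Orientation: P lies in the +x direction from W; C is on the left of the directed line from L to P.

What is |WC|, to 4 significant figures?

68.77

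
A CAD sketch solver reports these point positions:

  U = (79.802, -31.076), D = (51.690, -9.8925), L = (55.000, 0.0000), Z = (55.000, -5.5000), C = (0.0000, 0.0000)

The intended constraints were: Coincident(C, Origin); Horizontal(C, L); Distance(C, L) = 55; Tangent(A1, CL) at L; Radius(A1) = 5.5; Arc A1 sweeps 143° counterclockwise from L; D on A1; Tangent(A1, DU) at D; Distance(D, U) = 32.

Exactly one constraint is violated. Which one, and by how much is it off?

Distance(D, U) = 32 — off by 3.20.

C = (0.00, 0.00) ✓; C.y = 0.00, L.y = 0.00 ✓; |CL| = 55.00 ✓; ∠(ZL, LC) = 90.00° ✓; |ZL| = 5.500 ✓; bearing(Z→D) − bearing(Z→L) = 143.0° ✓; |ZD| = 5.500 ✓; ∠(ZD, DU) = 90.00° ✓; |DU| = 35.20 ✗.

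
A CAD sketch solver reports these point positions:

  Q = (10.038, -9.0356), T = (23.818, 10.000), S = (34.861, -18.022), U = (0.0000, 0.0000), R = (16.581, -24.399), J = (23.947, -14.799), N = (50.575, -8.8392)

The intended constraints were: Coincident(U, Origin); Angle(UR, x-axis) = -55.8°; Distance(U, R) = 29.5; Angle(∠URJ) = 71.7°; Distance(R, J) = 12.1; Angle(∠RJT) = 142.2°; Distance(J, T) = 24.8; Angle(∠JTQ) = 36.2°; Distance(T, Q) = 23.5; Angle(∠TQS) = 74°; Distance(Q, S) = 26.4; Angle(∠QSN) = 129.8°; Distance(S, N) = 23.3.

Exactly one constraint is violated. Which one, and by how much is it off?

Distance(S, N) = 23.3 — off by 5.10.

U = (0.00, 0.00) ✓; UR at -55.80° ✓; |UR| = 29.50 ✓; ∠URJ = 71.70° ✓; |RJ| = 12.10 ✓; ∠RJT = 142.2° ✓; |JT| = 24.80 ✓; ∠JTQ = 36.20° ✓; |TQ| = 23.50 ✓; ∠TQS = 74.00° ✓; |QS| = 26.40 ✓; ∠QSN = 129.8° ✓; |SN| = 18.20 ✗.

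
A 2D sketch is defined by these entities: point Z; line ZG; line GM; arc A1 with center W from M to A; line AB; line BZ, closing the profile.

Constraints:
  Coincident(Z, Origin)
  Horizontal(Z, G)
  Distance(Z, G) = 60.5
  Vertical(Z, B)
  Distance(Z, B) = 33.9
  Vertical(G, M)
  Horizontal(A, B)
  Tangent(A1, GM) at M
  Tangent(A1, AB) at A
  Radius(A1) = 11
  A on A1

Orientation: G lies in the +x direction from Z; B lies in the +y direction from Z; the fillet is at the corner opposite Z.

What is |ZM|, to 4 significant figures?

64.69

Z is at the origin; Z and G share the same y with |ZG| = 60.5 and G on the +x side, so G = (60.50, 0.000). Z and B share the same x with |ZB| = 33.9 and B on the +y side, so B = (0.000, 33.90). The virtual corner opposite Z is at (60.50, 33.90). Since A1 is tangent to GM there, WM ⟂ GM and the tangent condition forces WA to be normal to AB, with radius 11.0, so the center W sits 11.0 in from both sides at W = (49.50, 22.90). That places the tangent points at M = (60.50, 22.90) on GM and A = (49.50, 33.90) on AB. Then |ZM| = |M − Z| = 64.69.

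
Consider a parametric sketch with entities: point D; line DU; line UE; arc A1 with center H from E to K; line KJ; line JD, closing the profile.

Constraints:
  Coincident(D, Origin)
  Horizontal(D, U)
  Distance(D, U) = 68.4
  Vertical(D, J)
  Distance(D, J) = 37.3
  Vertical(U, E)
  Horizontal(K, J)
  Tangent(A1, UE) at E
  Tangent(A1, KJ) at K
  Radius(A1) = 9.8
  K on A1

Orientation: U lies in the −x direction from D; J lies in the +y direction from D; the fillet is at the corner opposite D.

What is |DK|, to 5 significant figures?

69.464

D is at the origin; DU is horizontal with |DU| = 68.4 and U on the −x side, so U = (-68.400, 0.0000). DJ is vertical with |DJ| = 37.3 and J on the +y side, so J = (0.0000, 37.300). The virtual corner opposite D is at (-68.400, 37.300). The tangent condition forces HE to be normal to UE and A1 meets KJ tangentially, so HK is at right angles to KJ, with radius 9.8, so the center H sits 9.8 in from both sides at H = (-58.600, 27.500). That places the tangent points at E = (-68.400, 27.500) on UE and K = (-58.600, 37.300) on KJ. Then |DK| = |K − D| = 69.464.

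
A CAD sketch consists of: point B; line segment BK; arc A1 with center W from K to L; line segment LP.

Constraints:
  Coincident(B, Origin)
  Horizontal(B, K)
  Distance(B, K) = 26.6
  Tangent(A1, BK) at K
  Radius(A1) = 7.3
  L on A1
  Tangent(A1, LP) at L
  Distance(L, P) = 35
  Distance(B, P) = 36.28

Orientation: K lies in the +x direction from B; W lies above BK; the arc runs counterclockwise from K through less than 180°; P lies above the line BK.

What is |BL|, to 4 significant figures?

33.92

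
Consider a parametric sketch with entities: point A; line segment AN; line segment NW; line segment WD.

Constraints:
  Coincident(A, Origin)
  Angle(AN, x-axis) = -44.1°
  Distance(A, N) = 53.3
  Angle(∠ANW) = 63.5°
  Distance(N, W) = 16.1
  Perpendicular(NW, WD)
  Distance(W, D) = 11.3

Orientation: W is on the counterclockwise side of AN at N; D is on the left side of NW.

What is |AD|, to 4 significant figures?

37.20

∠ANW = 63.5°, so NW runs at -44.1° + (180° − 63.5°) = 72.40° from the x-axis; with |NW| = 16.1, W = N + 16.1·(cos 72.40°, sin 72.40°) = (43.14, -21.75). The perpendicularity gives WD at right angles to NW; with |WD| = 11.3 on the left of NW, D = W + 11.3·(-0.9532, 0.3024) = (32.37, -18.33). Then |AD| = |D − A| = 37.20.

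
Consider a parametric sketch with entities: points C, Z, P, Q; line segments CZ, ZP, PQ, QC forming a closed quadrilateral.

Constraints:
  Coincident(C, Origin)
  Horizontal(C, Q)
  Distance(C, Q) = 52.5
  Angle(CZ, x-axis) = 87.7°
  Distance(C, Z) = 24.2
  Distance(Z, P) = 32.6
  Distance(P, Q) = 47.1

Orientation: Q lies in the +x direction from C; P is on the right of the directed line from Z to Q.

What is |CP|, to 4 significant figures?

10.06

C is at the origin; C and Q share the same y with |CQ| = 52.5 and Q in +x, so Q = (52.5, 0). CZ runs at 87.7° with |CZ| = 24.2, so Z = (0.9712, 24.18). P is determined by |ZP| = 32.6 and |PQ| = 47.1 together: it lies at the intersection of circle(Z, 32.6) and circle(Q, 47.1). With |ZQ| = 56.92, the foot of the radical line on ZQ is 18.31 from Z and the perpendicular offset is √(32.6² − 18.31²) = 26.97. Taking the right-of-ZQ solution: P = (6.087, -8.016).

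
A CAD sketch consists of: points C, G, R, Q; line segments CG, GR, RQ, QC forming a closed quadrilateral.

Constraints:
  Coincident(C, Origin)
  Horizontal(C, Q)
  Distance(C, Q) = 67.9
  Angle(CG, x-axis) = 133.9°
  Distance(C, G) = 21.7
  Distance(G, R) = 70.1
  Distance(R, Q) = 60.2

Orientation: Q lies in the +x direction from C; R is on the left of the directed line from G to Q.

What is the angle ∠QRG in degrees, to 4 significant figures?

80.36°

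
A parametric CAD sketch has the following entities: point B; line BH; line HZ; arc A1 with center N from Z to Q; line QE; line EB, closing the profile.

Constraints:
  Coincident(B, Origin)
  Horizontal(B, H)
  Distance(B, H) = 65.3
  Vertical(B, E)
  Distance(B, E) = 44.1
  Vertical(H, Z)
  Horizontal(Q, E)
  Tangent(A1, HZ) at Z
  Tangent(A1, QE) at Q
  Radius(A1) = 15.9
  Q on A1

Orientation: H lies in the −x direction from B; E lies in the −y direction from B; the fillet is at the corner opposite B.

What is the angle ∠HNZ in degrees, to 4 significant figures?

60.58°

B is at the origin; BH is horizontal with |BH| = 65.3 and H on the −x side, so H = (-65.30, 0.000). B and E share the same x with |BE| = 44.1 and E on the −y side, so E = (0.000, -44.10). The virtual corner opposite B is at (-65.30, -44.10). The tangent condition forces NZ to be normal to HZ and A1 meets QE tangentially, so NQ is at right angles to QE, with radius 15.9, so the center N sits 15.9 in from both sides at N = (-49.40, -28.20). That places the tangent points at Z = (-65.30, -28.20) on HZ and Q = (-49.40, -44.10) on QE. Then cos ∠HNZ = NH·NZ / (|NH||NZ|), giving 60.58°.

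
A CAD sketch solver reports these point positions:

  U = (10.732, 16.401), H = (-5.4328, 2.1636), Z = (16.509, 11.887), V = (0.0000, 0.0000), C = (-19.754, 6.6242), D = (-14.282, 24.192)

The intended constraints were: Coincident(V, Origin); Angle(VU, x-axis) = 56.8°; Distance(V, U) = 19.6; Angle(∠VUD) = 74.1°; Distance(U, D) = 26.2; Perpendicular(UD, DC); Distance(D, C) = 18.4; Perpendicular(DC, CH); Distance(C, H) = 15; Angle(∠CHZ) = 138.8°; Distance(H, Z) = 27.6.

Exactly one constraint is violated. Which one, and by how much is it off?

Distance(H, Z) = 27.6 — off by 3.60.

V = (0.00, 0.00) ✓; VU at 56.80° ✓; |VU| = 19.60 ✓; ∠VUD = 74.10° ✓; |UD| = 26.20 ✓; ∠(UD, DC) = 90.00° ✓; |DC| = 18.40 ✓; ∠(DC, CH) = 90.00° ✓; |CH| = 15.00 ✓; ∠CHZ = 138.8° ✓; |HZ| = 24.00 ✗.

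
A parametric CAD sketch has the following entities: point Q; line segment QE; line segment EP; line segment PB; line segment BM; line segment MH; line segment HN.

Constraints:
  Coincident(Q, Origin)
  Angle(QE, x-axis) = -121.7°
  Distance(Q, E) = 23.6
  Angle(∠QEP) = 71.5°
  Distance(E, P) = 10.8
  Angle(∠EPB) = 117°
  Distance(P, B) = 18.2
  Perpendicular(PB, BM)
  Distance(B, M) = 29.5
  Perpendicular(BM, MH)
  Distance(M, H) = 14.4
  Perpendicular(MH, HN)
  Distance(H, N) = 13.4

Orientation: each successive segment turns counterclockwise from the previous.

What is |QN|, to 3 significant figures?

14.9

Q is at the origin; QE runs at -121.7° with length 23.6, so E = (-12.4, -20.1). ∠QEP = 71.5° gives EP at -13.2° from the x-axis; with |EP| = 10.8, P = (-1.89, -22.5). ∠EPB = 117.0° gives PB at 49.8° from the x-axis; with |PB| = 18.2, B = (9.86, -8.64). PB is perpendicular to BM, so BM runs at 140°; with |BM| = 29.5, M = (-12.7, 10.4). The perpendicularity gives MH at right angles to BM, so MH runs at -130°; with |MH| = 14.4, H = (-22.0, -0.602). MH is perpendicular to HN, so HN runs at -40.2°; with |HN| = 13.4, N = (-11.7, -9.25). Then |QN| = |N − Q| = 14.9.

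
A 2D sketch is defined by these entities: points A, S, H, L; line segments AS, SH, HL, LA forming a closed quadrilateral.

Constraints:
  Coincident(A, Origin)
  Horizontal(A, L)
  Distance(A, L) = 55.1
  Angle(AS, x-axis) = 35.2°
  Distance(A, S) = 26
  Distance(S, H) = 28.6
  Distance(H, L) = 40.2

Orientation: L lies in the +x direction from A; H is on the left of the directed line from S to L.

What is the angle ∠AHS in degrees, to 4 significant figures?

7.252°

Checks: A.y = 0.00, L.y = 0.00 ✓; |SH| = 28.60 ✓; |HL| = 40.20 ✓.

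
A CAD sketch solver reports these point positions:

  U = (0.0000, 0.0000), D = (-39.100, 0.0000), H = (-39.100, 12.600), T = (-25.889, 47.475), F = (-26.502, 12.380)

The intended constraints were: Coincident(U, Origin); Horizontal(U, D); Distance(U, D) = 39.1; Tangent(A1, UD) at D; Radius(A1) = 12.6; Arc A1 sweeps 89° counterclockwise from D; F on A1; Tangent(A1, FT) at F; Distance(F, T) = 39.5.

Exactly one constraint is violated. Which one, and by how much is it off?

Distance(F, T) = 39.5 — off by 4.40.

U = (0.00, 0.00) ✓; U.y = 0.00, D.y = 0.00 ✓; |UD| = 39.10 ✓; ∠(HD, DU) = 90.00° ✓; |HD| = 12.60 ✓; bearing(H→F) − bearing(H→D) = 89.00° ✓; |HF| = 12.60 ✓; ∠(HF, FT) = 90.00° ✓; |FT| = 35.10 ✗.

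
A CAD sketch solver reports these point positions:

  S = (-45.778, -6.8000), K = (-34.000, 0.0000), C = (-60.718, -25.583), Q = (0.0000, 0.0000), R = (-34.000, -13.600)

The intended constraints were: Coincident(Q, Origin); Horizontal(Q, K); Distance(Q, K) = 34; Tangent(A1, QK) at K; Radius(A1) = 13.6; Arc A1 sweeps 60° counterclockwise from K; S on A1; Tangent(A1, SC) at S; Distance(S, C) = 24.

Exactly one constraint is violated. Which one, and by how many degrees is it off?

Tangent(A1, SC) at S — off by 8.50°.

Q = (0.00, 0.00) ✓; Q.y = 0.00, K.y = 0.00 ✓; |QK| = 34.00 ✓; ∠(RK, KQ) = 90.00° ✓; |RK| = 13.60 ✓; bearing(R→S) − bearing(R→K) = 60.00° ✓; |RS| = 13.60 ✓; ∠(RS, SC) = 98.50° ✗; |SC| = 24.00 ✓.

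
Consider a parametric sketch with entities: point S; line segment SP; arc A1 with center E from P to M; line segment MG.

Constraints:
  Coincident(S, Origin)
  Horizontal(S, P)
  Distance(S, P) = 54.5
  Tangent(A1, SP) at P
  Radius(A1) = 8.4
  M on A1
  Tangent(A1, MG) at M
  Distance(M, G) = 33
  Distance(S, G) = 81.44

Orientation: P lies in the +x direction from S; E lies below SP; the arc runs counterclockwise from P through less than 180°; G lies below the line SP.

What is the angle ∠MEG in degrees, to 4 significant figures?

75.72°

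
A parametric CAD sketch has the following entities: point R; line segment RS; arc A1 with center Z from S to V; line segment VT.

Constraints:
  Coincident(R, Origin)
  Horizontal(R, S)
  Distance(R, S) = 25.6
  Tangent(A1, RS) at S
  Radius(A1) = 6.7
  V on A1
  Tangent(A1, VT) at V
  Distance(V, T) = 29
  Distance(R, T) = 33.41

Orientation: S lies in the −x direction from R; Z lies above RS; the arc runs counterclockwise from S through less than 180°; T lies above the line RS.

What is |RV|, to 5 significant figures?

19.788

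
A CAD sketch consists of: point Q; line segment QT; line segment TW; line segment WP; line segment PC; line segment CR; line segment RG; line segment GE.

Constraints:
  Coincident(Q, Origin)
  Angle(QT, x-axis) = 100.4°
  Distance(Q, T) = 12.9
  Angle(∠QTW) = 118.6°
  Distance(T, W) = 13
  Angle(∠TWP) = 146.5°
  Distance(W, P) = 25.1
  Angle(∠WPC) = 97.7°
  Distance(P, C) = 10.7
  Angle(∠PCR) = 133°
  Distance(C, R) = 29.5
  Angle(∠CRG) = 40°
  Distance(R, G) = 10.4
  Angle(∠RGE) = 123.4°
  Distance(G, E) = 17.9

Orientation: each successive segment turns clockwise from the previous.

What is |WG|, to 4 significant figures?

24.29

∠PCR = 133.0° gives CR at -123.8° from the x-axis; with |CR| = 29.5, R = (18.79, -11.66). ∠CRG = 40.0° gives RG at 96.20° from the x-axis; with |RG| = 10.4, G = (17.67, -1.317). Then |WG| = |G − W| = 24.29.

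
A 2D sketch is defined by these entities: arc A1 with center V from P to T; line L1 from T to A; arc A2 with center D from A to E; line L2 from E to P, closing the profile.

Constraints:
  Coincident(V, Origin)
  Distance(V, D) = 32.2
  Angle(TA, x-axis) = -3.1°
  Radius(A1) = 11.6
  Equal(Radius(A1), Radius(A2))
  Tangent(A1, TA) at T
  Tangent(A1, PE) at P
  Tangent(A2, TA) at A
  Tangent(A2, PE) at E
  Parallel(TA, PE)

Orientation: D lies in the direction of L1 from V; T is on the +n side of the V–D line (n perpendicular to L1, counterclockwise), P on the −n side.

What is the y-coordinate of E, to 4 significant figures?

-13.32

Tangency of A1 to both parallel lines with radius 11.6 puts T and P at V ± 11.6·n: T = (0.6273, 11.58), P = (-0.6273, -11.58). Equal radii place A and E the same way about D: A = D + 11.6·n = (32.78, 9.842), E = D − 11.6·n = (31.53, -13.32). So E.y = -13.32.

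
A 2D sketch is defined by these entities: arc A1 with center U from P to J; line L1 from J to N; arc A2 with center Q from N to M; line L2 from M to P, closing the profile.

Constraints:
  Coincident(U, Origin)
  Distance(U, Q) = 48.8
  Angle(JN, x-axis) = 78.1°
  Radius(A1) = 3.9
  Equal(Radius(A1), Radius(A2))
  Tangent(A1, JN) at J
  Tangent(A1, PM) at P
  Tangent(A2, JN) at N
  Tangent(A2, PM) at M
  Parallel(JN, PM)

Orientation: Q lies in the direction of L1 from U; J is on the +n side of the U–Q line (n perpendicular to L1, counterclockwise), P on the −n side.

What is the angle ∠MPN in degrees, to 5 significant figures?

9.0811°

The slot axis is L1's direction at 78.1°, so u = (cos 78.1°, sin 78.1°) = (0.20620, 0.97851) and n = (−sin 78.1°, cos 78.1°) = (-0.97851, 0.20620). U is at the origin and Q lies 48.8 along u from U, so Q = 48.8·u = (10.063, 47.751). Tangency of A1 to both parallel lines with radius 3.9 puts J and P at U ± 3.9·n: J = (-3.8162, 0.80420), P = (3.8162, -0.80420). Equal radii place N and M the same way about Q: N = Q + 3.9·n = (6.2466, 48.555), M = Q − 3.9·n = (13.879, 46.947). Then cos ∠MPN = PM·PN / (|PM||PN|), giving 9.0811°.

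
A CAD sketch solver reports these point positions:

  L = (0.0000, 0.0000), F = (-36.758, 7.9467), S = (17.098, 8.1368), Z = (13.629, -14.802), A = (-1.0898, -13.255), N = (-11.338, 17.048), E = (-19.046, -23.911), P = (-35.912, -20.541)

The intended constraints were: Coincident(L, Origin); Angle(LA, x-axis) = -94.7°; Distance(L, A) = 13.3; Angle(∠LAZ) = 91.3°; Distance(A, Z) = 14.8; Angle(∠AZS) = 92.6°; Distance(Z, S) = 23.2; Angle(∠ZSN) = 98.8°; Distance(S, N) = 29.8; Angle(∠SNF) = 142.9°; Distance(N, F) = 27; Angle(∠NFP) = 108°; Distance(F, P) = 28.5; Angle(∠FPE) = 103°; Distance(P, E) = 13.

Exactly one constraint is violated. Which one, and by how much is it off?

Distance(P, E) = 13 — off by 4.20.

L = (0.00, 0.00) ✓; LA at -94.70° ✓; |LA| = 13.30 ✓; ∠LAZ = 91.30° ✓; |AZ| = 14.80 ✓; ∠AZS = 92.60° ✓; |ZS| = 23.20 ✓; ∠ZSN = 98.80° ✓; |SN| = 29.80 ✓; ∠SNF = 142.9° ✓; |NF| = 27.00 ✓; ∠NFP = 108.0° ✓; |FP| = 28.50 ✓; ∠FPE = 103.0° ✓; |PE| = 17.20 ✗.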